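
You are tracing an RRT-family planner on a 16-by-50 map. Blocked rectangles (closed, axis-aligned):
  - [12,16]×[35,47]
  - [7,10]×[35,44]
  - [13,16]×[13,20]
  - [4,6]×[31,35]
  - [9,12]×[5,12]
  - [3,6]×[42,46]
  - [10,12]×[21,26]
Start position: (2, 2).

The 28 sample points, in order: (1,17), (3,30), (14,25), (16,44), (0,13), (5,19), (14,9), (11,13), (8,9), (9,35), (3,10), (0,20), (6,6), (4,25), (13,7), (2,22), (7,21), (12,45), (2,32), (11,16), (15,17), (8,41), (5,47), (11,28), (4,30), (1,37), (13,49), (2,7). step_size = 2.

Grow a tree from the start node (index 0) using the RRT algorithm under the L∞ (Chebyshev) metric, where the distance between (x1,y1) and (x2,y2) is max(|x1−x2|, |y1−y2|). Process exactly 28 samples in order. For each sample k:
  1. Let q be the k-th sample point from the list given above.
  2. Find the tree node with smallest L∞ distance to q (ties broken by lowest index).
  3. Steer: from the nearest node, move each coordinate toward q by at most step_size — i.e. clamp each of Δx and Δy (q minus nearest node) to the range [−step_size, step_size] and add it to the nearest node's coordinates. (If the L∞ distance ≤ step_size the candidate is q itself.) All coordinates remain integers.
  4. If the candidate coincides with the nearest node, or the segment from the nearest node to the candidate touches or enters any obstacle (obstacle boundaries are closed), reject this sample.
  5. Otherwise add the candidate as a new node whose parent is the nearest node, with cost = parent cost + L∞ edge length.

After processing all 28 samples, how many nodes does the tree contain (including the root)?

1. q=(1,17) nearest=0 d=15 new=(1,4) → add node 1 parent=0 cost=2
2. q=(3,30) nearest=1 d=26 new=(3,6) → add node 2 parent=1 cost=4
3. q=(14,25) nearest=2 d=19 new=(5,8) → add node 3 parent=2 cost=6
4. q=(16,44) nearest=3 d=36 new=(7,10) → add node 4 parent=3 cost=8
5. q=(0,13) nearest=3 d=5 new=(3,10) → add node 5 parent=3 cost=8
6. q=(5,19) nearest=4 d=9 new=(5,12) → add node 6 parent=4 cost=10
7. q=(14,9) nearest=4 d=7 new=(9,9) → blocked by [9,12]×[5,12], reject
8. q=(11,13) nearest=4 d=4 new=(9,12) → blocked by [9,12]×[5,12], reject
9. q=(8,9) nearest=4 d=1 new=(8,9) → add node 7 parent=4 cost=9
10. q=(9,35) nearest=6 d=23 new=(7,14) → add node 8 parent=6 cost=12
11. q=(3,10) nearest=5 d=0 → coincident, reject
12. q=(0,20) nearest=8 d=7 new=(5,16) → add node 9 parent=8 cost=14
13. q=(6,6) nearest=3 d=2 new=(6,6) → add node 10 parent=3 cost=8
14. q=(4,25) nearest=9 d=9 new=(4,18) → add node 11 parent=9 cost=16
15. q=(13,7) nearest=7 d=5 new=(10,7) → blocked by [9,12]×[5,12], reject
16. q=(2,22) nearest=11 d=4 new=(2,20) → add node 12 parent=11 cost=18
17. q=(7,21) nearest=11 d=3 new=(6,20) → add node 13 parent=11 cost=18
18. q=(12,45) nearest=12 d=25 new=(4,22) → add node 14 parent=12 cost=20
19. q=(2,32) nearest=14 d=10 new=(2,24) → add node 15 parent=14 cost=22
20. q=(11,16) nearest=8 d=4 new=(9,16) → add node 16 parent=8 cost=14
21. q=(15,17) nearest=16 d=6 new=(11,17) → add node 17 parent=16 cost=16
22. q=(8,41) nearest=15 d=17 new=(4,26) → add node 18 parent=15 cost=24
23. q=(5,47) nearest=18 d=21 new=(5,28) → add node 19 parent=18 cost=26
24. q=(11,28) nearest=19 d=6 new=(7,28) → add node 20 parent=19 cost=28
25. q=(4,30) nearest=19 d=2 new=(4,30) → add node 21 parent=19 cost=28
26. q=(1,37) nearest=21 d=7 new=(2,32) → add node 22 parent=21 cost=30
27. q=(13,49) nearest=22 d=17 new=(4,34) → blocked by [4,6]×[31,35], reject
28. q=(2,7) nearest=2 d=1 new=(2,7) → add node 23 parent=2 cost=5

Node count: 24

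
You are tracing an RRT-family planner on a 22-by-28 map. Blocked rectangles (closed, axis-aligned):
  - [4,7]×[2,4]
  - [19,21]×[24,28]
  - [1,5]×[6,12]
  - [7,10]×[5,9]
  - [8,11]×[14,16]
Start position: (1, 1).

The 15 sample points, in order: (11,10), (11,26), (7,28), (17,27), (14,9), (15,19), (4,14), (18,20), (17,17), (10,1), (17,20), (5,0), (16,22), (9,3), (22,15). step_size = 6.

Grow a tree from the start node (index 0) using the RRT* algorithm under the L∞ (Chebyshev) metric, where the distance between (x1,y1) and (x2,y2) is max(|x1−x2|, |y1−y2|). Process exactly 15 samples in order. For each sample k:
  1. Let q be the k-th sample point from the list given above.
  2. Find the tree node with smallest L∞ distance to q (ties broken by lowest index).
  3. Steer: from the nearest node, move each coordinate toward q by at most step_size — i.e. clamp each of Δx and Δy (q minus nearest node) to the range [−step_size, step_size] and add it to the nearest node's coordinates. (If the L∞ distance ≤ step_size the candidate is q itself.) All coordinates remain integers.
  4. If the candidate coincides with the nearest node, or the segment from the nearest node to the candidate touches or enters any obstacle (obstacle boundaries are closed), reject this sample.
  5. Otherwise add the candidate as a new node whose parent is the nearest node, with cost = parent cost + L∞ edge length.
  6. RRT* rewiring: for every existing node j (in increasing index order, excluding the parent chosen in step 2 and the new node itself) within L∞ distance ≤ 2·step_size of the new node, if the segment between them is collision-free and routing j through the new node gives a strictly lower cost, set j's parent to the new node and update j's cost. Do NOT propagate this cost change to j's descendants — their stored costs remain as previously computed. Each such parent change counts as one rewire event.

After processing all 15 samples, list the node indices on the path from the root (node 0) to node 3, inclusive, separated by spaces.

Path: 0 1 3

1. q=(11,10) nearest=0 d=10 new=(7,7) → blocked by [4,7]×[2,4], reject
2. q=(11,26) nearest=0 d=25 new=(7,7) → blocked by [4,7]×[2,4], reject
3. q=(7,28) nearest=0 d=27 new=(7,7) → blocked by [4,7]×[2,4], reject
4. q=(17,27) nearest=0 d=26 new=(7,7) → blocked by [4,7]×[2,4], reject
5. q=(14,9) nearest=0 d=13 new=(7,7) → blocked by [4,7]×[2,4], reject
6. q=(15,19) nearest=0 d=18 new=(7,7) → blocked by [4,7]×[2,4], reject
7. q=(4,14) nearest=0 d=13 new=(4,7) → blocked by [1,5]×[6,12], reject
8. q=(18,20) nearest=0 d=19 new=(7,7) → blocked by [4,7]×[2,4], reject
9. q=(17,17) nearest=0 d=16 new=(7,7) → blocked by [4,7]×[2,4], reject
10. q=(10,1) nearest=0 d=9 new=(7,1) → add node 1 parent=0 cost=6
11. q=(17,20) nearest=0 d=19 new=(7,7) → blocked by [4,7]×[2,4], reject
12. q=(5,0) nearest=1 d=2 new=(5,0) → add node 2 parent=1 cost=8
13. q=(16,22) nearest=0 d=21 new=(7,7) → blocked by [4,7]×[2,4], reject
14. q=(9,3) nearest=1 d=2 new=(9,3) → add node 3 parent=1 cost=8
15. q=(22,15) nearest=3 d=13 new=(15,9) → add node 4 parent=3 cost=14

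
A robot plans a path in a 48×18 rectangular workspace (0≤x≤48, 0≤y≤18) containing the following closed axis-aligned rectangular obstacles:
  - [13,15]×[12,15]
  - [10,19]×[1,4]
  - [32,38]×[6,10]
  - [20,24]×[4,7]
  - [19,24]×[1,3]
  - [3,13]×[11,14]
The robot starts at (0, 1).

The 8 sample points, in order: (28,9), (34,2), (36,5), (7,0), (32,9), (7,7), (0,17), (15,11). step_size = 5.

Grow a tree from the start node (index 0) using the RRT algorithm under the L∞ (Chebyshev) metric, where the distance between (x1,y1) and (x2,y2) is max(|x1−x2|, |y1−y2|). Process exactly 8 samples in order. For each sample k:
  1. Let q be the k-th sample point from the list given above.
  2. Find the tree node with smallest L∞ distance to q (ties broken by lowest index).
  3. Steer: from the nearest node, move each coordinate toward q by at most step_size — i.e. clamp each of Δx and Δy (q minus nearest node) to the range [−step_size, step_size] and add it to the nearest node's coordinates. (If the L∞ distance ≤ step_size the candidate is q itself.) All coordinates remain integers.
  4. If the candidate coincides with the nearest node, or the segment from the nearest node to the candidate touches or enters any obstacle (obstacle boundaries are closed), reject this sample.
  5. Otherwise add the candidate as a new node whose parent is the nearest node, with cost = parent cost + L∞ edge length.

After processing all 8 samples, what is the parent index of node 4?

1. q=(28,9) nearest=0 d=28 new=(5,6) → add node 1 parent=0 cost=5
2. q=(34,2) nearest=1 d=29 new=(10,2) → blocked by [10,19]×[1,4], reject
3. q=(36,5) nearest=1 d=31 new=(10,5) → add node 2 parent=1 cost=10
4. q=(7,0) nearest=2 d=5 new=(7,0) → add node 3 parent=2 cost=15
5. q=(32,9) nearest=2 d=22 new=(15,9) → add node 4 parent=2 cost=15
6. q=(7,7) nearest=1 d=2 new=(7,7) → add node 5 parent=1 cost=7
7. q=(0,17) nearest=5 d=10 new=(2,12) → blocked by [3,13]×[11,14], reject
8. q=(15,11) nearest=4 d=2 new=(15,11) → add node 6 parent=4 cost=17

Parent of node 4: 2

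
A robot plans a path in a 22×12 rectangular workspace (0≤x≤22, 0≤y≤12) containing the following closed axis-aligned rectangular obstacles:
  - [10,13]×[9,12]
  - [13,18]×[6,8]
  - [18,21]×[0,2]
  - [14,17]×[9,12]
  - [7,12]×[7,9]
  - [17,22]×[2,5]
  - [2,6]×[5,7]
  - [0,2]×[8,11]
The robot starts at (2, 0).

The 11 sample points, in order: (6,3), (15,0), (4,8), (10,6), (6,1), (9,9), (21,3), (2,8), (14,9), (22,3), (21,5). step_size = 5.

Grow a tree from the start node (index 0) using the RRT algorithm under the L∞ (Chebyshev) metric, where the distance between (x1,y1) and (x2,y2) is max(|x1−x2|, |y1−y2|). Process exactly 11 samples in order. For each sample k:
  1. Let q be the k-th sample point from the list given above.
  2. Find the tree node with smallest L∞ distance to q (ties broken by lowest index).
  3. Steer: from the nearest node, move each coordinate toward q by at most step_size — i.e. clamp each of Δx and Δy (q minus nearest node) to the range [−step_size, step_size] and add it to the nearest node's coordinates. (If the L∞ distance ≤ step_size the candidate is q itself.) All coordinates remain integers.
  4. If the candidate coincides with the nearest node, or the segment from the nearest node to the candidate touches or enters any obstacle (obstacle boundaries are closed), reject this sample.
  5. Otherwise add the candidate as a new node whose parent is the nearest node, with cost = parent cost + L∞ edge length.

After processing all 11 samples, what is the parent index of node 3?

Parent of node 3: 1

1. q=(6,3) nearest=0 d=4 new=(6,3) → add node 1 parent=0 cost=4
2. q=(15,0) nearest=1 d=9 new=(11,0) → add node 2 parent=1 cost=9
3. q=(4,8) nearest=1 d=5 new=(4,8) → blocked by [2,6]×[5,7], reject
4. q=(10,6) nearest=1 d=4 new=(10,6) → add node 3 parent=1 cost=8
5. q=(6,1) nearest=1 d=2 new=(6,1) → add node 4 parent=1 cost=6
6. q=(9,9) nearest=3 d=3 new=(9,9) → blocked by [7,12]×[7,9], reject
7. q=(21,3) nearest=2 d=10 new=(16,3) → add node 5 parent=2 cost=14
8. q=(2,8) nearest=1 d=5 new=(2,8) → blocked by [2,6]×[5,7], reject
9. q=(14,9) nearest=3 d=4 new=(14,9) → blocked by [14,17]×[9,12], reject
10. q=(22,3) nearest=5 d=6 new=(21,3) → blocked by [17,22]×[2,5], reject
11. q=(21,5) nearest=5 d=5 new=(21,5) → blocked by [17,22]×[2,5], reject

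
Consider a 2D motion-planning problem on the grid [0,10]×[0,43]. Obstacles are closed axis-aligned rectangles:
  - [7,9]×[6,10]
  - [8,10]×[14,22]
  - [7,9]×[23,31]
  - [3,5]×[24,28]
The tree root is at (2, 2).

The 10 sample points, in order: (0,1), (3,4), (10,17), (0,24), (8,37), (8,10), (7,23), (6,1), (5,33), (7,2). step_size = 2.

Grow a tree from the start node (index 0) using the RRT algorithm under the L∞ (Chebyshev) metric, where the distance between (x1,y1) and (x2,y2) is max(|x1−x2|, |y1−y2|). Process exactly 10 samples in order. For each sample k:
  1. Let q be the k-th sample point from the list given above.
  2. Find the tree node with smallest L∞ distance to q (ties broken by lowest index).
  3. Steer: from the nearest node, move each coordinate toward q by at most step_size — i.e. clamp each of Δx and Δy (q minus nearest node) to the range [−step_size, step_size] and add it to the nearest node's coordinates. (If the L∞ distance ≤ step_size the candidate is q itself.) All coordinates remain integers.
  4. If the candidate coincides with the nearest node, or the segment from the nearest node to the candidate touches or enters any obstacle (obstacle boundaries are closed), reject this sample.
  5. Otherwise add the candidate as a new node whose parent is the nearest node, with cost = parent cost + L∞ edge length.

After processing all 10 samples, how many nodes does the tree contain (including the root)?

Node count: 10

1. q=(0,1) nearest=0 d=2 new=(0,1) → add node 1 parent=0 cost=2
2. q=(3,4) nearest=0 d=2 new=(3,4) → add node 2 parent=0 cost=2
3. q=(10,17) nearest=2 d=13 new=(5,6) → add node 3 parent=2 cost=4
4. q=(0,24) nearest=3 d=18 new=(3,8) → add node 4 parent=3 cost=6
5. q=(8,37) nearest=4 d=29 new=(5,10) → add node 5 parent=4 cost=8
6. q=(8,10) nearest=5 d=3 new=(7,10) → blocked by [7,9]×[6,10], reject
7. q=(7,23) nearest=5 d=13 new=(7,12) → add node 6 parent=5 cost=10
8. q=(6,1) nearest=2 d=3 new=(5,2) → add node 7 parent=2 cost=4
9. q=(5,33) nearest=6 d=21 new=(5,14) → add node 8 parent=6 cost=12
10. q=(7,2) nearest=7 d=2 new=(7,2) → add node 9 parent=7 cost=6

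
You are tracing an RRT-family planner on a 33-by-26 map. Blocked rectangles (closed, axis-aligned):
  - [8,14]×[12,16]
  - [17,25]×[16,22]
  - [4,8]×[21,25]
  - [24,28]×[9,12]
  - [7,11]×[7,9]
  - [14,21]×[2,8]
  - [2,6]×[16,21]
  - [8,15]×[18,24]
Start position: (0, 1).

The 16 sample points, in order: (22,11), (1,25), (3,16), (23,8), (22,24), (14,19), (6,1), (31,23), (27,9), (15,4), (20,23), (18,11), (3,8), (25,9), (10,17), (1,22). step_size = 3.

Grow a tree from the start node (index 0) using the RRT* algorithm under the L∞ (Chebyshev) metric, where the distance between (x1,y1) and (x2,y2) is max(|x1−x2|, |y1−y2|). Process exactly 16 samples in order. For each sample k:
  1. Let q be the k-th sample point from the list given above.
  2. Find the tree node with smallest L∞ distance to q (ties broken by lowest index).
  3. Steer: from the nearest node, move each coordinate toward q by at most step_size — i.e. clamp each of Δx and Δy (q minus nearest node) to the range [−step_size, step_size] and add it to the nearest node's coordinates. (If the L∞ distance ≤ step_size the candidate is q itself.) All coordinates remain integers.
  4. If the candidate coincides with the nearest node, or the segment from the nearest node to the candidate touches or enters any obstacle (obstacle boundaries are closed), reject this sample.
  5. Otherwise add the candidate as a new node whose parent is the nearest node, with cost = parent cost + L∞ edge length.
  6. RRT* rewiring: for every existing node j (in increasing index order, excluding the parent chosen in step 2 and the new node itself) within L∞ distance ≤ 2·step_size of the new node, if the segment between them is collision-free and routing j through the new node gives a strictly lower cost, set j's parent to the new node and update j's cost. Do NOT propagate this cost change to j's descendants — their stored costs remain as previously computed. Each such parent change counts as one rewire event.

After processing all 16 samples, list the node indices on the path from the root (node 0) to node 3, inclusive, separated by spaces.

1. q=(22,11) nearest=0 d=22 new=(3,4) → add node 1 parent=0 cost=3
2. q=(1,25) nearest=1 d=21 new=(1,7) → add node 2 parent=1 cost=6
3. q=(3,16) nearest=2 d=9 new=(3,10) → add node 3 parent=2 cost=9
4. q=(23,8) nearest=1 d=20 new=(6,7) → add node 4 parent=1 cost=6
5. q=(22,24) nearest=4 d=17 new=(9,10) → blocked by [7,11]×[7,9], reject
6. q=(14,19) nearest=3 d=11 new=(6,13) → add node 5 parent=3 cost=12
7. q=(6,1) nearest=1 d=3 new=(6,1) → add node 6 parent=1 cost=6
8. q=(31,23) nearest=4 d=25 new=(9,10) → blocked by [7,11]×[7,9], reject
9. q=(27,9) nearest=4 d=21 new=(9,9) → blocked by [7,11]×[7,9], reject
10. q=(15,4) nearest=4 d=9 new=(9,4) → add node 7 parent=4 cost=9
11. q=(20,23) nearest=5 d=14 new=(9,16) → blocked by [8,14]×[12,16], reject
12. q=(18,11) nearest=7 d=9 new=(12,7) → add node 8 parent=7 cost=12
13. q=(3,8) nearest=2 d=2 new=(3,8) → add node 9 parent=2 cost=8
14. q=(25,9) nearest=8 d=13 new=(15,9) → add node 10 parent=8 cost=15
15. q=(10,17) nearest=5 d=4 new=(9,16) → blocked by [8,14]×[12,16], reject
16. q=(1,22) nearest=5 d=9 new=(3,16) → blocked by [2,6]×[16,21], reject

Path: 0 1 2 3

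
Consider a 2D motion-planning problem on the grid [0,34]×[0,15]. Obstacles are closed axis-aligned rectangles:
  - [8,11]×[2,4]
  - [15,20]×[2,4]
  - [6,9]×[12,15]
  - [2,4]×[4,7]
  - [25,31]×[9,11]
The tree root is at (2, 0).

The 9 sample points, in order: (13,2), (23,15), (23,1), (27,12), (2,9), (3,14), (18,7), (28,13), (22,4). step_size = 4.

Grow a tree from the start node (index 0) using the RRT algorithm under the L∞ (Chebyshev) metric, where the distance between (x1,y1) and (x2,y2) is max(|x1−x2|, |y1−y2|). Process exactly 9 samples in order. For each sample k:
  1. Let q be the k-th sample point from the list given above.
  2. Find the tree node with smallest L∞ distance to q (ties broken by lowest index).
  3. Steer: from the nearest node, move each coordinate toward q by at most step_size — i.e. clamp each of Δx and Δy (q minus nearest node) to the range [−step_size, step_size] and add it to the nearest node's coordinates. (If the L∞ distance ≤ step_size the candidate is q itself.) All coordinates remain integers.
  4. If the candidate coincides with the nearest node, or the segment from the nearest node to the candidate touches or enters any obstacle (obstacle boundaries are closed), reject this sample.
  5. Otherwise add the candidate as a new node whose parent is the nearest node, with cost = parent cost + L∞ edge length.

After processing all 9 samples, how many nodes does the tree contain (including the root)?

Node count: 4

1. q=(13,2) nearest=0 d=11 new=(6,2) → add node 1 parent=0 cost=4
2. q=(23,15) nearest=1 d=17 new=(10,6) → blocked by [8,11]×[2,4], reject
3. q=(23,1) nearest=1 d=17 new=(10,1) → add node 2 parent=1 cost=8
4. q=(27,12) nearest=2 d=17 new=(14,5) → blocked by [8,11]×[2,4], reject
5. q=(2,9) nearest=1 d=7 new=(2,6) → blocked by [2,4]×[4,7], reject
6. q=(3,14) nearest=1 d=12 new=(3,6) → blocked by [2,4]×[4,7], reject
7. q=(18,7) nearest=2 d=8 new=(14,5) → blocked by [8,11]×[2,4], reject
8. q=(28,13) nearest=2 d=18 new=(14,5) → blocked by [8,11]×[2,4], reject
9. q=(22,4) nearest=2 d=12 new=(14,4) → add node 3 parent=2 cost=12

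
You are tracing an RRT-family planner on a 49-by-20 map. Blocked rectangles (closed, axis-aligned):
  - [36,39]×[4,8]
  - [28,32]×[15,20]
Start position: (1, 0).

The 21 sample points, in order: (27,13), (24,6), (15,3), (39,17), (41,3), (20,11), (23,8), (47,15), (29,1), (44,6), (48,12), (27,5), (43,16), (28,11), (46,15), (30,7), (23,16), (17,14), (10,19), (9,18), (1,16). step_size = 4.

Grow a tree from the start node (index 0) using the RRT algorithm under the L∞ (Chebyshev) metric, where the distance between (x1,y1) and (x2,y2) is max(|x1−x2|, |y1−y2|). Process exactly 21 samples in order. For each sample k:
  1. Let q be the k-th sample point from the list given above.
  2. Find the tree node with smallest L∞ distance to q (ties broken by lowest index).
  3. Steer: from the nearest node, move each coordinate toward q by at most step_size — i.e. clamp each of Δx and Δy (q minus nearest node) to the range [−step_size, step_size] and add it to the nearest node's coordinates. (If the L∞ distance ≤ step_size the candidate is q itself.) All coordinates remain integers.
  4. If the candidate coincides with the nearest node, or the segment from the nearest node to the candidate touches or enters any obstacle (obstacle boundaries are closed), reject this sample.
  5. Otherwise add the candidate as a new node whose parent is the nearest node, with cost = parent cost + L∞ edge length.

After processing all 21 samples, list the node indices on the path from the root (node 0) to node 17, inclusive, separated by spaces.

1. q=(27,13) nearest=0 d=26 new=(5,4) → add node 1 parent=0 cost=4
2. q=(24,6) nearest=1 d=19 new=(9,6) → add node 2 parent=1 cost=8
3. q=(15,3) nearest=2 d=6 new=(13,3) → add node 3 parent=2 cost=12
4. q=(39,17) nearest=3 d=26 new=(17,7) → add node 4 parent=3 cost=16
5. q=(41,3) nearest=4 d=24 new=(21,3) → add node 5 parent=4 cost=20
6. q=(20,11) nearest=4 d=4 new=(20,11) → add node 6 parent=4 cost=20
7. q=(23,8) nearest=6 d=3 new=(23,8) → add node 7 parent=6 cost=23
8. q=(47,15) nearest=7 d=24 new=(27,12) → add node 8 parent=7 cost=27
9. q=(29,1) nearest=7 d=7 new=(27,4) → add node 9 parent=7 cost=27
10. q=(44,6) nearest=8 d=17 new=(31,8) → add node 10 parent=8 cost=31
11. q=(48,12) nearest=10 d=17 new=(35,12) → add node 11 parent=10 cost=35
12. q=(27,5) nearest=9 d=1 new=(27,5) → add node 12 parent=9 cost=28
13. q=(43,16) nearest=11 d=8 new=(39,16) → add node 13 parent=11 cost=39
14. q=(28,11) nearest=8 d=1 new=(28,11) → add node 14 parent=8 cost=28
15. q=(46,15) nearest=13 d=7 new=(43,15) → add node 15 parent=13 cost=43
16. q=(30,7) nearest=10 d=1 new=(30,7) → add node 16 parent=10 cost=32
17. q=(23,16) nearest=8 d=4 new=(23,16) → add node 17 parent=8 cost=31
18. q=(17,14) nearest=6 d=3 new=(17,14) → add node 18 parent=6 cost=23
19. q=(10,19) nearest=18 d=7 new=(13,18) → add node 19 parent=18 cost=27
20. q=(9,18) nearest=19 d=4 new=(9,18) → add node 20 parent=19 cost=31
21. q=(1,16) nearest=20 d=8 new=(5,16) → add node 21 parent=20 cost=35

Path: 0 1 2 3 4 6 7 8 17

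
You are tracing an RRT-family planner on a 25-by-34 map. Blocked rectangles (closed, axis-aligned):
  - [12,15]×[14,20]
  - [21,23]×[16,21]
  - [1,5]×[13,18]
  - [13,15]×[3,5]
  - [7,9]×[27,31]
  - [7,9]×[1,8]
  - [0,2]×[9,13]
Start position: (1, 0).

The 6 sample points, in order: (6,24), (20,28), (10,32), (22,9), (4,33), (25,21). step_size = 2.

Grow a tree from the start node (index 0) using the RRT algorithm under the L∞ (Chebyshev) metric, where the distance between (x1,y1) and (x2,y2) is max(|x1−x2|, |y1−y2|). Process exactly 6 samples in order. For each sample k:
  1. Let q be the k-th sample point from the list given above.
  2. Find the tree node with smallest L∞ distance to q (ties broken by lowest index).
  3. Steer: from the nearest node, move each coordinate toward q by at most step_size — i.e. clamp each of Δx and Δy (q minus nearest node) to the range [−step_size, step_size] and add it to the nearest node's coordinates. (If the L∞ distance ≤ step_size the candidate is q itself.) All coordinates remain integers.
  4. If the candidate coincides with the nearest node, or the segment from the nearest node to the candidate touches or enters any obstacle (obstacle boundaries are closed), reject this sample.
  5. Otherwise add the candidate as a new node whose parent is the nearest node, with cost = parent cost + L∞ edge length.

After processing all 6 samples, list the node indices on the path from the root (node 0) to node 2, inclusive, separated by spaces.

Path: 0 1 2

1. q=(6,24) nearest=0 d=24 new=(3,2) → add node 1 parent=0 cost=2
2. q=(20,28) nearest=1 d=26 new=(5,4) → add node 2 parent=1 cost=4
3. q=(10,32) nearest=2 d=28 new=(7,6) → blocked by [7,9]×[1,8], reject
4. q=(22,9) nearest=2 d=17 new=(7,6) → blocked by [7,9]×[1,8], reject
5. q=(4,33) nearest=2 d=29 new=(4,6) → add node 3 parent=2 cost=6
6. q=(25,21) nearest=2 d=20 new=(7,6) → blocked by [7,9]×[1,8], reject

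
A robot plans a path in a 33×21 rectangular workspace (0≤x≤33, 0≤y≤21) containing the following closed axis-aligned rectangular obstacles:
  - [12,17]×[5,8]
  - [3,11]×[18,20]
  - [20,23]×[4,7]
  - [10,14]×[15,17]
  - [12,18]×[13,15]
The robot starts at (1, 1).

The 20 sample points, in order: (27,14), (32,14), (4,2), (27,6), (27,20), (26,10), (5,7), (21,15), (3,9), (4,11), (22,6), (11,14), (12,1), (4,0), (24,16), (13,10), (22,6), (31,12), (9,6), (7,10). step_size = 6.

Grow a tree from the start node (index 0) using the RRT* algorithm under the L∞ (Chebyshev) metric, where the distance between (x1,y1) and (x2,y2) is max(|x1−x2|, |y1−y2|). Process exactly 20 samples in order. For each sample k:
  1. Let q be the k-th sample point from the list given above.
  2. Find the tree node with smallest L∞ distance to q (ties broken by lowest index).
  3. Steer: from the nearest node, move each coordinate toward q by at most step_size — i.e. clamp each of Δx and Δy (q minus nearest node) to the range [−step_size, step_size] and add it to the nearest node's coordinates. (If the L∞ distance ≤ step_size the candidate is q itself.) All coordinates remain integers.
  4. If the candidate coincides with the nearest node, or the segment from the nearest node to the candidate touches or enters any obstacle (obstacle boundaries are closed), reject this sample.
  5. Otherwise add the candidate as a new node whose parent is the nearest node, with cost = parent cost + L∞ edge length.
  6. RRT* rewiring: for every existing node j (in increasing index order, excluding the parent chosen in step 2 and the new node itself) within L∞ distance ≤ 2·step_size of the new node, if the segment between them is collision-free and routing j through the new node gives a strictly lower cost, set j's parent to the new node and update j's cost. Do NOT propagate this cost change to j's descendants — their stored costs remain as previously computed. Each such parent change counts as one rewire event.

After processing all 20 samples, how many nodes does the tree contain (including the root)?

1. q=(27,14) nearest=0 d=26 new=(7,7) → add node 1 parent=0 cost=6
2. q=(32,14) nearest=1 d=25 new=(13,13) → blocked by [12,18]×[13,15], reject
3. q=(4,2) nearest=0 d=3 new=(4,2) → add node 2 parent=0 cost=3
4. q=(27,6) nearest=1 d=20 new=(13,6) → blocked by [12,17]×[5,8], reject
5. q=(27,20) nearest=1 d=20 new=(13,13) → blocked by [12,18]×[13,15], reject
6. q=(26,10) nearest=1 d=19 new=(13,10) → add node 3 parent=1 cost=12
7. q=(5,7) nearest=1 d=2 new=(5,7) → add node 4 parent=1 cost=8
8. q=(21,15) nearest=3 d=8 new=(19,15) → blocked by [12,18]×[13,15], reject
9. q=(3,9) nearest=4 d=2 new=(3,9) → add node 5 parent=4 cost=10
10. q=(4,11) nearest=5 d=2 new=(4,11) → add node 6 parent=5 cost=12
11. q=(22,6) nearest=3 d=9 new=(19,6) → blocked by [12,17]×[5,8], reject
12. q=(11,14) nearest=3 d=4 new=(11,14) → add node 7 parent=3 cost=16
13. q=(12,1) nearest=1 d=6 new=(12,1) → add node 8 parent=1 cost=12
14. q=(4,0) nearest=2 d=2 new=(4,0) → add node 9 parent=2 cost=5
15. q=(24,16) nearest=3 d=11 new=(19,16) → blocked by [12,18]×[13,15], reject
16. q=(13,10) nearest=3 d=0 → coincident, reject
17. q=(22,6) nearest=3 d=9 new=(19,6) → blocked by [12,17]×[5,8], reject
18. q=(31,12) nearest=3 d=18 new=(19,12) → add node 10 parent=3 cost=18
19. q=(9,6) nearest=1 d=2 new=(9,6) → add node 11 parent=1 cost=8
20. q=(7,10) nearest=1 d=3 new=(7,10) → add node 12 parent=1 cost=9; rewire 7→12 (13<16)

Node count: 13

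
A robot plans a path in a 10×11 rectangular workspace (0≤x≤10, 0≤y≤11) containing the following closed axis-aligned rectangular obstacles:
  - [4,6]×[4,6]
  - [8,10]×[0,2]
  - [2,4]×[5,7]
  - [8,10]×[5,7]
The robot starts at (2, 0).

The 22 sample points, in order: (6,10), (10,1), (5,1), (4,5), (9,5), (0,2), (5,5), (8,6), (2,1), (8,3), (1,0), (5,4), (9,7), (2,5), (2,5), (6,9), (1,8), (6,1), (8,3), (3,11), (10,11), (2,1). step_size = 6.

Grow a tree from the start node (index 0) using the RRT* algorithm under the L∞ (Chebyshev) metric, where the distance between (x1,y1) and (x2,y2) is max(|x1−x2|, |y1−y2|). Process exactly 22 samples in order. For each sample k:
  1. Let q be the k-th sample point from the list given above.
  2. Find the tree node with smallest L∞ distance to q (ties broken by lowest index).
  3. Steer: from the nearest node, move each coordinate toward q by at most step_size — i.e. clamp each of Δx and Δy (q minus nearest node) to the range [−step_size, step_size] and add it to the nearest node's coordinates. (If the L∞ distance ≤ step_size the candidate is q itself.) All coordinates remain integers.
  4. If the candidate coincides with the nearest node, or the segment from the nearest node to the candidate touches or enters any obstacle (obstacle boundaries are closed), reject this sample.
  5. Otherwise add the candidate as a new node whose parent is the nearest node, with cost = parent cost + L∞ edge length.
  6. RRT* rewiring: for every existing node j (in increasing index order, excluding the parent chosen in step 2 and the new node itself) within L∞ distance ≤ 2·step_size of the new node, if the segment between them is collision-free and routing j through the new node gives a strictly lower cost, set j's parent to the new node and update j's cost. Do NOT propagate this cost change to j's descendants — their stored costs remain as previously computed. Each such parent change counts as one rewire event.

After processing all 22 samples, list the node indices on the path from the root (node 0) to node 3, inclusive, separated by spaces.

1. q=(6,10) nearest=0 d=10 new=(6,6) → blocked by [4,6]×[4,6], reject
2. q=(10,1) nearest=0 d=8 new=(8,1) → blocked by [8,10]×[0,2], reject
3. q=(5,1) nearest=0 d=3 new=(5,1) → add node 1 parent=0 cost=3
4. q=(4,5) nearest=1 d=4 new=(4,5) → blocked by [4,6]×[4,6], reject
5. q=(9,5) nearest=1 d=4 new=(9,5) → blocked by [8,10]×[5,7], reject
6. q=(0,2) nearest=0 d=2 new=(0,2) → add node 2 parent=0 cost=2
7. q=(5,5) nearest=1 d=4 new=(5,5) → blocked by [4,6]×[4,6], reject
8. q=(8,6) nearest=1 d=5 new=(8,6) → blocked by [8,10]×[5,7], reject
9. q=(2,1) nearest=0 d=1 new=(2,1) → add node 3 parent=0 cost=1
10. q=(8,3) nearest=1 d=3 new=(8,3) → add node 4 parent=1 cost=6
11. q=(1,0) nearest=0 d=1 new=(1,0) → add node 5 parent=0 cost=1
12. q=(5,4) nearest=1 d=3 new=(5,4) → blocked by [4,6]×[4,6], reject
13. q=(9,7) nearest=4 d=4 new=(9,7) → blocked by [8,10]×[5,7], reject
14. q=(2,5) nearest=2 d=3 new=(2,5) → blocked by [2,4]×[5,7], reject
15. q=(2,5) nearest=2 d=3 new=(2,5) → blocked by [2,4]×[5,7], reject
16. q=(6,9) nearest=4 d=6 new=(6,9) → add node 6 parent=4 cost=12
17. q=(1,8) nearest=6 d=5 new=(1,8) → add node 7 parent=6 cost=17
18. q=(6,1) nearest=1 d=1 new=(6,1) → add node 8 parent=1 cost=4
19. q=(8,3) nearest=4 d=0 → coincident, reject
20. q=(3,11) nearest=6 d=3 new=(3,11) → add node 9 parent=6 cost=15
21. q=(10,11) nearest=6 d=4 new=(10,11) → add node 10 parent=6 cost=16
22. q=(2,1) nearest=3 d=0 → coincident, reject

Path: 0 3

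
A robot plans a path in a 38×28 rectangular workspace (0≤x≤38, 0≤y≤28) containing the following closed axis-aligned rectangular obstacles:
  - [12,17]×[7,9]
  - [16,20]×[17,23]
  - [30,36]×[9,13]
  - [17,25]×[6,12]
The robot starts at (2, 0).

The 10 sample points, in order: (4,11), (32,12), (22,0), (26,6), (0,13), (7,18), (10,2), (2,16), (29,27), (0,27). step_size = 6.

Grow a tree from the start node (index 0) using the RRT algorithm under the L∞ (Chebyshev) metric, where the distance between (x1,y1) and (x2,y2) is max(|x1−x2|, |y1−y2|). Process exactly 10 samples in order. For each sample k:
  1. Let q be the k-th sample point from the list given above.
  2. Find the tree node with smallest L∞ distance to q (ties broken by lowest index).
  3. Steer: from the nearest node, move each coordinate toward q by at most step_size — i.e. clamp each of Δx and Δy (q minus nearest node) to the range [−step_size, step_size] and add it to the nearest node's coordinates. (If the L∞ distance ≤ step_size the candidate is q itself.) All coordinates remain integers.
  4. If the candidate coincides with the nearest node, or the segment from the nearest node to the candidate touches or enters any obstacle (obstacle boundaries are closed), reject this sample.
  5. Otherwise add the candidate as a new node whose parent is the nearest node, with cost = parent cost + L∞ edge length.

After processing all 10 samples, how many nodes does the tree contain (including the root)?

Node count: 8

1. q=(4,11) nearest=0 d=11 new=(4,6) → add node 1 parent=0 cost=6
2. q=(32,12) nearest=1 d=28 new=(10,12) → add node 2 parent=1 cost=12
3. q=(22,0) nearest=2 d=12 new=(16,6) → blocked by [12,17]×[7,9], reject
4. q=(26,6) nearest=2 d=16 new=(16,6) → blocked by [12,17]×[7,9], reject
5. q=(0,13) nearest=1 d=7 new=(0,12) → add node 3 parent=1 cost=12
6. q=(7,18) nearest=2 d=6 new=(7,18) → add node 4 parent=2 cost=18
7. q=(10,2) nearest=1 d=6 new=(10,2) → add node 5 parent=1 cost=12
8. q=(2,16) nearest=3 d=4 new=(2,16) → add node 6 parent=3 cost=16
9. q=(29,27) nearest=2 d=19 new=(16,18) → blocked by [16,20]×[17,23], reject
10. q=(0,27) nearest=4 d=9 new=(1,24) → add node 7 parent=4 cost=24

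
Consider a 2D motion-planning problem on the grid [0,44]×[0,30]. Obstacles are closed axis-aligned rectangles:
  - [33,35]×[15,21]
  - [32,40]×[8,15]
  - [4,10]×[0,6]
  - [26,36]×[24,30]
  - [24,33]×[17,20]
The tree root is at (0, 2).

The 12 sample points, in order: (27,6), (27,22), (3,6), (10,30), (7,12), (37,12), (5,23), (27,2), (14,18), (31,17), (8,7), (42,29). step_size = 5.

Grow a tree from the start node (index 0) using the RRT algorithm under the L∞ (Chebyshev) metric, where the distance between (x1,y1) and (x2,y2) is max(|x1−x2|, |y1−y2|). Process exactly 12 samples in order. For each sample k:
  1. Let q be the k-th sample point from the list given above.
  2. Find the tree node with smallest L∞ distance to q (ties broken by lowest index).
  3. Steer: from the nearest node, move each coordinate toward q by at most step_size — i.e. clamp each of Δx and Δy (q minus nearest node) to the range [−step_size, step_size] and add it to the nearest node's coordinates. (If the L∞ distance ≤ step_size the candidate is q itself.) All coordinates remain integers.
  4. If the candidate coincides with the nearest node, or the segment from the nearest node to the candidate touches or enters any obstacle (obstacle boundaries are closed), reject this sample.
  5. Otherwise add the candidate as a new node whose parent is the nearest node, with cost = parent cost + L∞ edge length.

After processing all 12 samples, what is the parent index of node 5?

1. q=(27,6) nearest=0 d=27 new=(5,6) → blocked by [4,10]×[0,6], reject
2. q=(27,22) nearest=0 d=27 new=(5,7) → blocked by [4,10]×[0,6], reject
3. q=(3,6) nearest=0 d=4 new=(3,6) → add node 1 parent=0 cost=4
4. q=(10,30) nearest=1 d=24 new=(8,11) → add node 2 parent=1 cost=9
5. q=(7,12) nearest=2 d=1 new=(7,12) → add node 3 parent=2 cost=10
6. q=(37,12) nearest=2 d=29 new=(13,12) → add node 4 parent=2 cost=14
7. q=(5,23) nearest=3 d=11 new=(5,17) → add node 5 parent=3 cost=15
8. q=(27,2) nearest=4 d=14 new=(18,7) → add node 6 parent=4 cost=19
9. q=(14,18) nearest=4 d=6 new=(14,17) → add node 7 parent=4 cost=19
10. q=(31,17) nearest=6 d=13 new=(23,12) → add node 8 parent=6 cost=24
11. q=(8,7) nearest=2 d=4 new=(8,7) → add node 9 parent=2 cost=13
12. q=(42,29) nearest=8 d=19 new=(28,17) → blocked by [24,33]×[17,20], reject

Parent of node 5: 3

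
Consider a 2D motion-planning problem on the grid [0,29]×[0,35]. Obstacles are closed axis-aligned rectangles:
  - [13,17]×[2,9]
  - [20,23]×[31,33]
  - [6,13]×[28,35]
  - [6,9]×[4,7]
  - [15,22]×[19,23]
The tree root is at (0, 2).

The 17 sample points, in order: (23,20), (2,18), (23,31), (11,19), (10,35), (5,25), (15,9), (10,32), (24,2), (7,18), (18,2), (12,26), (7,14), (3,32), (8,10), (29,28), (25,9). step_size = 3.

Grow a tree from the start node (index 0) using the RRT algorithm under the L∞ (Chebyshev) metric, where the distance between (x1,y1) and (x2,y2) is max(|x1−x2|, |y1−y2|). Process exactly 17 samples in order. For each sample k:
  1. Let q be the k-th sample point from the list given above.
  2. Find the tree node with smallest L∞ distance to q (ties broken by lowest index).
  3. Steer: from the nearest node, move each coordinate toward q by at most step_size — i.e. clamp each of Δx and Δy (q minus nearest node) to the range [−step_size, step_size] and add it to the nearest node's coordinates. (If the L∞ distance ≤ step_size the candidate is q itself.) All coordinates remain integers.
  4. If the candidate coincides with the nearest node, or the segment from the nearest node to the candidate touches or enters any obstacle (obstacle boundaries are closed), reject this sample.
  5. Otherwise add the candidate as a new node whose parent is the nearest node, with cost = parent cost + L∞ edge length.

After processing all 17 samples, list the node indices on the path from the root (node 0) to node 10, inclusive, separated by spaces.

Path: 0 1 2 3 4 5 6 8 10

1. q=(23,20) nearest=0 d=23 new=(3,5) → add node 1 parent=0 cost=3
2. q=(2,18) nearest=1 d=13 new=(2,8) → add node 2 parent=1 cost=6
3. q=(23,31) nearest=2 d=23 new=(5,11) → add node 3 parent=2 cost=9
4. q=(11,19) nearest=3 d=8 new=(8,14) → add node 4 parent=3 cost=12
5. q=(10,35) nearest=4 d=21 new=(10,17) → add node 5 parent=4 cost=15
6. q=(5,25) nearest=5 d=8 new=(7,20) → add node 6 parent=5 cost=18
7. q=(15,9) nearest=4 d=7 new=(11,11) → add node 7 parent=4 cost=15
8. q=(10,32) nearest=6 d=12 new=(10,23) → add node 8 parent=6 cost=21
9. q=(24,2) nearest=7 d=13 new=(14,8) → blocked by [13,17]×[2,9], reject
10. q=(7,18) nearest=6 d=2 new=(7,18) → add node 9 parent=6 cost=20
11. q=(18,2) nearest=7 d=9 new=(14,8) → blocked by [13,17]×[2,9], reject
12. q=(12,26) nearest=8 d=3 new=(12,26) → add node 10 parent=8 cost=24
13. q=(7,14) nearest=4 d=1 new=(7,14) → add node 11 parent=4 cost=13
14. q=(3,32) nearest=8 d=9 new=(7,26) → add node 12 parent=8 cost=24
15. q=(8,10) nearest=3 d=3 new=(8,10) → add node 13 parent=3 cost=12
16. q=(29,28) nearest=10 d=17 new=(15,28) → add node 14 parent=10 cost=27
17. q=(25,9) nearest=7 d=14 new=(14,9) → blocked by [13,17]×[2,9], reject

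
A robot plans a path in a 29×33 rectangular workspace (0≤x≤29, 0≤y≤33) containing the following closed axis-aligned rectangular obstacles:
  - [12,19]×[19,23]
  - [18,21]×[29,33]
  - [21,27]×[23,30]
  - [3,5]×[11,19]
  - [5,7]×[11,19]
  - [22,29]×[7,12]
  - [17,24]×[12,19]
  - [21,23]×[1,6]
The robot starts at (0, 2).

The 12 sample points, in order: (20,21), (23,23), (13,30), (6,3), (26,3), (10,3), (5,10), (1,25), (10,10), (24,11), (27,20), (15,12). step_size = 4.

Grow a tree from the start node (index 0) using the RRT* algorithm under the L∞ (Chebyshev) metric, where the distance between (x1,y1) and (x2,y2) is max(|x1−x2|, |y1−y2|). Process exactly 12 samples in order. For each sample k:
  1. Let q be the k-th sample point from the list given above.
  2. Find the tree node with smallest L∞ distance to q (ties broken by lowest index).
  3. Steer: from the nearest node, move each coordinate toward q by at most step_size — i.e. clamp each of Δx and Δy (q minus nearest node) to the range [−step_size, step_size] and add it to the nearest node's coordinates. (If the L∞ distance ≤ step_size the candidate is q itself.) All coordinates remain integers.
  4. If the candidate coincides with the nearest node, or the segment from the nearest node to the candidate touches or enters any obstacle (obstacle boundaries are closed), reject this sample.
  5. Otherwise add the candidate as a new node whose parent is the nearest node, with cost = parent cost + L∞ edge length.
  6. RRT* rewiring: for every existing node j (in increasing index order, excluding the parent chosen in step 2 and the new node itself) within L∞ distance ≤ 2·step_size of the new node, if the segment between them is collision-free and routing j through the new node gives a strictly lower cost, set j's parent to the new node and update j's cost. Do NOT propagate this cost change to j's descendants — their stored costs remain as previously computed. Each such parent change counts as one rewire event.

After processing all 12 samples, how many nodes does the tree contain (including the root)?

1. q=(20,21) nearest=0 d=20 new=(4,6) → add node 1 parent=0 cost=4
2. q=(23,23) nearest=1 d=19 new=(8,10) → add node 2 parent=1 cost=8
3. q=(13,30) nearest=2 d=20 new=(12,14) → add node 3 parent=2 cost=12
4. q=(6,3) nearest=1 d=3 new=(6,3) → add node 4 parent=1 cost=7
5. q=(26,3) nearest=3 d=14 new=(16,10) → add node 5 parent=3 cost=16
6. q=(10,3) nearest=4 d=4 new=(10,3) → add node 6 parent=4 cost=11
7. q=(5,10) nearest=2 d=3 new=(5,10) → add node 7 parent=2 cost=11
8. q=(1,25) nearest=3 d=11 new=(8,18) → add node 8 parent=3 cost=16
9. q=(10,10) nearest=2 d=2 new=(10,10) → add node 9 parent=2 cost=10
10. q=(24,11) nearest=5 d=8 new=(20,11) → add node 10 parent=5 cost=20
11. q=(27,20) nearest=10 d=9 new=(24,15) → blocked by [17,24]×[12,19], reject
12. q=(15,12) nearest=5 d=2 new=(15,12) → add node 11 parent=5 cost=18

Node count: 12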